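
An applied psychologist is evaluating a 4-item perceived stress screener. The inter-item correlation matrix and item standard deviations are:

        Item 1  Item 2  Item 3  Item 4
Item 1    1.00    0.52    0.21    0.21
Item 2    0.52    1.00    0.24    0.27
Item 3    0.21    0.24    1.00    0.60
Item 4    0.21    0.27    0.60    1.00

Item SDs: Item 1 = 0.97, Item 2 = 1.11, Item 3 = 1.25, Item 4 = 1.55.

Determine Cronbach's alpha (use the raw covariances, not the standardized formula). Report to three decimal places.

Σσ²ᵢ = 0.97² + 1.11² + 1.25² + 1.55² = 6.1380
Covariances σ_ij = r_ij · s_i · s_j:
  σ(Item 1,Item 2) = 0.52 × 0.97 × 1.11 = 0.5599
  σ(Item 1,Item 3) = 0.21 × 0.97 × 1.25 = 0.2546
  σ(Item 1,Item 4) = 0.21 × 0.97 × 1.55 = 0.3157
  σ(Item 2,Item 3) = 0.24 × 1.11 × 1.25 = 0.3330
  σ(Item 2,Item 4) = 0.27 × 1.11 × 1.55 = 0.4645
  σ(Item 3,Item 4) = 0.60 × 1.25 × 1.55 = 1.1625
σ²_T = Σσ²ᵢ + 2·Σσ_ij = 6.1380 + 2 × 3.0902 = 12.3184
α = (4/3)·(1 − 6.1380/12.3184) = 0.669

α = 0.669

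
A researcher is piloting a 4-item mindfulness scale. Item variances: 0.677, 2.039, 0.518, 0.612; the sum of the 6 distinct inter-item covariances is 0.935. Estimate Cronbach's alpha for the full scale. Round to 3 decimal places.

sum of item variances = 0.677 + 2.039 + 0.518 + 0.612 = 3.846
Sum of distinct covariances = 0.935
total variance = sum of item variances + 2·Σcov = 3.846 + 2 × 0.935 = 5.716
α = (4/3)·(1 − 3.846/5.716) = 0.436

Cronbach's alpha = 0.436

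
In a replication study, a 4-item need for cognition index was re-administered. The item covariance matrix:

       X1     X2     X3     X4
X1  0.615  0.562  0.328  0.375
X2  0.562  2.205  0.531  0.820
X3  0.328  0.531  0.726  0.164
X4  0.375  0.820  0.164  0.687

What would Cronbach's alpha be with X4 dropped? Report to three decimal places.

Remaining items: X1, X2, X3 (k = 3).
Σσ²ᵢ = 0.615 + 2.205 + 0.726 = 3.546
σ²_T = 3.546 + 2 × 1.421 = 6.388
α (item deleted) = (3/2)·(1 − 3.546/6.388) = 0.667

α = 0.667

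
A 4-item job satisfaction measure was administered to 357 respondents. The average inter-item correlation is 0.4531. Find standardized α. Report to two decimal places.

standardized α = 0.77

Standardized α = k·r̄ / (1 + (k−1)·r̄) = 4 × 0.4531 / (1 + 3 × 0.4531)
  = 1.8124 / 2.3593 = 0.77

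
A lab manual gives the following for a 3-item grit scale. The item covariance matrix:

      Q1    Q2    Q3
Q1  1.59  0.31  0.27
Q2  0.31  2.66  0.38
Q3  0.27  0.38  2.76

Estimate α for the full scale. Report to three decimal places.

Σσ²ᵢ = 1.59 + 2.66 + 2.76 = 7.01
Sum of the distinct covariances = 0.96
σ²_total = 7.01 + 2 × 0.96 = 8.93
α = (k/(k−1))·(1 − Σσ²ᵢ/σ²_total) = (3/2)·(1 − 7.01/8.93) = 0.323

α = 0.323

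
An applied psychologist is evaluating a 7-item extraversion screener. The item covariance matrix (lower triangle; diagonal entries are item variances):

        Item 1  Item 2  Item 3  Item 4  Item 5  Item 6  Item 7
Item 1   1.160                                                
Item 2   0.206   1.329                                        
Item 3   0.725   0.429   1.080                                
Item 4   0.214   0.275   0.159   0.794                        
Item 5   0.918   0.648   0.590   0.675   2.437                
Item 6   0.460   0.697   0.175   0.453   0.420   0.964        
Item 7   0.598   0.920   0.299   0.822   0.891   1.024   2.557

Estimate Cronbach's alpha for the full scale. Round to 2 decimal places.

Σσ²ᵢ = 1.160 + 1.329 + 1.080 + 0.794 + 2.437 + 0.964 + 2.557 = 10.321
Σ_{i<j} σ_ij = 11.598
total variance = 10.321 + 2 × 11.598 = 33.517
α = (k/(k−1))·(1 − Σσ²ᵢ/total variance) = (7/6)·(1 − 10.321/33.517) = 0.81

Cronbach's alpha = 0.81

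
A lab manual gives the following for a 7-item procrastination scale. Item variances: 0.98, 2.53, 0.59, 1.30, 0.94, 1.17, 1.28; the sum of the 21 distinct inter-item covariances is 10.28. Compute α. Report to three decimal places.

ΣVar(i) = 0.98 + 2.53 + 0.59 + 1.30 + 0.94 + 1.17 + 1.28 = 8.79
Sum of distinct covariances = 10.28
total variance = ΣVar(i) + 2·Σcov = 8.79 + 2 × 10.28 = 29.35
α = (7/6)·(1 − 8.79/29.35) = 0.817

α = 0.817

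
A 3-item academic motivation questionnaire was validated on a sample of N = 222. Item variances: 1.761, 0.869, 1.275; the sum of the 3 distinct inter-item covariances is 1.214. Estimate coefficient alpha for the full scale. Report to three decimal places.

α = 0.575

sum of item variances = 1.761 + 0.869 + 1.275 = 3.905
Sum of distinct covariances = 1.214
total variance = sum of item variances + 2·Σcov = 3.905 + 2 × 1.214 = 6.333
α = (3/2)·(1 − 3.905/6.333) = 0.575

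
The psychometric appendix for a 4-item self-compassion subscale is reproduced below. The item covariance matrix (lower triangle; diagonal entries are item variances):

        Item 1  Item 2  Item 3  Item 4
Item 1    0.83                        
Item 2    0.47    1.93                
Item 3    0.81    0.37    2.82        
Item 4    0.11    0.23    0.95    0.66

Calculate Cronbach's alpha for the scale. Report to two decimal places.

Cronbach's alpha = 0.65

sum of item variances = 0.83 + 1.93 + 2.82 + 0.66 = 6.24
Σ_{i<j} σ_ij = 2.94
total variance = 6.24 + 2 × 2.94 = 12.12
α = (k/(k−1))·(1 − sum of item variances/total variance) = (4/3)·(1 − 6.24/12.12) = 0.65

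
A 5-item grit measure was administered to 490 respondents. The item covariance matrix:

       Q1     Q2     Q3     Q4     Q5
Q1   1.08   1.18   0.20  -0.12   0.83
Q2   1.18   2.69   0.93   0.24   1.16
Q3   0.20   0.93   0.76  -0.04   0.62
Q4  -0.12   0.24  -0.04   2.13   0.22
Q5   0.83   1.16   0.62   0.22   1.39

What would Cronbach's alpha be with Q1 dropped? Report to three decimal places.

Remaining items: Q2, Q3, Q4, Q5 (k = 4).
sum of item variances = 2.69 + 0.76 + 2.13 + 1.39 = 6.97
Var(T) = 6.97 + 2 × 3.13 = 13.23
α (item deleted) = (4/3)·(1 − 6.97/13.23) = 0.631

Cronbach's alpha = 0.631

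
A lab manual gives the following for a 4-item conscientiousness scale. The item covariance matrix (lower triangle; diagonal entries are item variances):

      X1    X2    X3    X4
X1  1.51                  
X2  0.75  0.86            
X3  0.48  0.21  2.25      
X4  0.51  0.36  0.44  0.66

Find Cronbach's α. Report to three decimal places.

Σσᵢ² = 1.51 + 0.86 + 2.25 + 0.66 = 5.28
Sum of off-diagonal covariances = 2.75
σ²_total = 5.28 + 2 × 2.75 = 10.78
α = (k/(k−1))·(1 − Σσᵢ²/σ²_total) = (4/3)·(1 − 5.28/10.78) = 0.680

α = 0.680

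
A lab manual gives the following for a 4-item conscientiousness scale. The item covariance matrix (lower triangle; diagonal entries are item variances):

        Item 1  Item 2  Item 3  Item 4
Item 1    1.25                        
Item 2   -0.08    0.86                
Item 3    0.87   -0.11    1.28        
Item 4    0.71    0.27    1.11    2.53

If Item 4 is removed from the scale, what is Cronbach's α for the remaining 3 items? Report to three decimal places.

Remaining items: Item 1, Item 2, Item 3 (k = 3).
ΣVar(i) = 1.25 + 0.86 + 1.28 = 3.39
total variance = 3.39 + 2 × 0.68 = 4.75
α (item deleted) = (3/2)·(1 − 3.39/4.75) = 0.429

Cronbach's α = 0.429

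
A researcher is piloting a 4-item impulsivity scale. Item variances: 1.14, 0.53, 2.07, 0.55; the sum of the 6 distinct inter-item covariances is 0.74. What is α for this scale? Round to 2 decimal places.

α = 0.34

Σσᵢ² = 1.14 + 0.53 + 2.07 + 0.55 = 4.29
Sum of distinct covariances = 0.74
σ²_T = Σσᵢ² + 2·Σcov = 4.29 + 2 × 0.74 = 5.77
α = (4/3)·(1 − 4.29/5.77) = 0.34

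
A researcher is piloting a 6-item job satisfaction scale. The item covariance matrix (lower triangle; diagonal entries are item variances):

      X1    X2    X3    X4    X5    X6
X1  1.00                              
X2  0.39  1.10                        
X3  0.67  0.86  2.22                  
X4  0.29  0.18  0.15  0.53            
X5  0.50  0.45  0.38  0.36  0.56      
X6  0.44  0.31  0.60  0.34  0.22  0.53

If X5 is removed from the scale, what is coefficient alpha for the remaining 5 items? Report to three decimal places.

Remaining items: X1, X2, X3, X4, X6 (k = 5).
ΣVar(i) = 1.00 + 1.10 + 2.22 + 0.53 + 0.53 = 5.38
σ²_total = 5.38 + 2 × 4.23 = 13.84
α (item deleted) = (5/4)·(1 − 5.38/13.84) = 0.764

α = 0.764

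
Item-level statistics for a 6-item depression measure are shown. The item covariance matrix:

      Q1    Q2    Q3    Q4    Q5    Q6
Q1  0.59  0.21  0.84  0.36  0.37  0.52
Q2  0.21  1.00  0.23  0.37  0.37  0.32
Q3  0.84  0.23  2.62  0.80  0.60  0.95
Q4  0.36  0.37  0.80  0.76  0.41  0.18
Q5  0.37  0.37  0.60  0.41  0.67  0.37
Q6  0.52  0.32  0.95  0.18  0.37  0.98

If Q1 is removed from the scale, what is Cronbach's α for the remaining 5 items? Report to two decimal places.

Cronbach's α = 0.76

Remaining items: Q2, Q3, Q4, Q5, Q6 (k = 5).
ΣVar(i) = 1.00 + 2.62 + 0.76 + 0.67 + 0.98 = 6.03
σ²_T = 6.03 + 2 × 4.60 = 15.23
α (item deleted) = (5/4)·(1 − 6.03/15.23) = 0.76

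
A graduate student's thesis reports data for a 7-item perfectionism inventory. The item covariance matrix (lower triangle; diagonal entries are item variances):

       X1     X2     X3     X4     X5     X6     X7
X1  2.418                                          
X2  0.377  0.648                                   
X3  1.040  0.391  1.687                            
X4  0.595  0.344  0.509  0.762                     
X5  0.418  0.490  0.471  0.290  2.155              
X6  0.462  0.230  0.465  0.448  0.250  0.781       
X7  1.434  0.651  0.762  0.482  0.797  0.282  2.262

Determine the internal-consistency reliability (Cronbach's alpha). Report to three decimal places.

α = 0.789

Σσᵢ² = 2.418 + 0.648 + 1.687 + 0.762 + 2.155 + 0.781 + 2.262 = 10.713
Sum of the distinct covariances = 11.188
Var(T) = 10.713 + 2 × 11.188 = 33.089
α = (k/(k−1))·(1 − Σσᵢ²/Var(T)) = (7/6)·(1 − 10.713/33.089) = 0.789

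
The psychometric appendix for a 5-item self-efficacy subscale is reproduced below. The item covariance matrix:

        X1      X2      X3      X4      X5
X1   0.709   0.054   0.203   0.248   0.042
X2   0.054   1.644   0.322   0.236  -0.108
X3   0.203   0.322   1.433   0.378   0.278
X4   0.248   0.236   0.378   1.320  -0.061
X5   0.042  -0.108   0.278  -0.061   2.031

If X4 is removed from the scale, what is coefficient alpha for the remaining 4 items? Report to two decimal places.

coefficient alpha = 0.29

Remaining items: X1, X2, X3, X5 (k = 4).
ΣVar(i) = 0.709 + 1.644 + 1.433 + 2.031 = 5.817
total variance = 5.817 + 2 × 0.791 = 7.399
α (item deleted) = (4/3)·(1 − 5.817/7.399) = 0.29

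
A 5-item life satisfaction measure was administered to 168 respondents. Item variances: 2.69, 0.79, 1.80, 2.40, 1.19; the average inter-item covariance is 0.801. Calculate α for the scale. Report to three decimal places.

α = 0.805

sum of item variances = 2.69 + 0.79 + 1.80 + 2.40 + 1.19 = 8.87
Sum of the 10 distinct covariances = 10 × 0.801 = 8.010
σ²_total = sum of item variances + 2·Σcov = 8.87 + 2 × 8.010 = 24.890
α = (5/4)·(1 − 8.87/24.890) = 0.805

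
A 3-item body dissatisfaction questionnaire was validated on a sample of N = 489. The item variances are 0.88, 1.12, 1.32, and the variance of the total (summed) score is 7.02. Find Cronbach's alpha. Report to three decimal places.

Cronbach's alpha = 0.791

Σσ²ᵢ = 0.88 + 1.12 + 1.32 = 3.32
α = (k/(k−1))·(1 − Σσ²ᵢ/Var(T)) = (3/2)·(1 − 3.32/7.02) = 0.791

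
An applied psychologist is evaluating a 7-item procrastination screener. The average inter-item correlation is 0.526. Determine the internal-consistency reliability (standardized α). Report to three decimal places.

Standardized α = k·r̄ / (1 + (k−1)·r̄) = 7 × 0.526 / (1 + 6 × 0.526)
  = 3.6820 / 4.1560 = 0.886

α = 0.886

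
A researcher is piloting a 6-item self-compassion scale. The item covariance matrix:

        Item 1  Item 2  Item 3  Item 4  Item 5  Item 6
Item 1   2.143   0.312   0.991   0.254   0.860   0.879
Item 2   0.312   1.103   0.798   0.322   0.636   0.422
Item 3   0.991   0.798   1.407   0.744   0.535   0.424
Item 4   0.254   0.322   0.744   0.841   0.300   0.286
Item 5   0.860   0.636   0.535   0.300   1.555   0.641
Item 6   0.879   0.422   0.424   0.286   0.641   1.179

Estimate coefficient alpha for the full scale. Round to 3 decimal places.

coefficient alpha = 0.806

Σσ²ᵢ = 2.143 + 1.103 + 1.407 + 0.841 + 1.555 + 1.179 = 8.228
Σ_{i<j} σ_ij = 8.404
σ²_T = 8.228 + 2 × 8.404 = 25.036
α = (k/(k−1))·(1 − Σσ²ᵢ/σ²_T) = (6/5)·(1 − 8.228/25.036) = 0.806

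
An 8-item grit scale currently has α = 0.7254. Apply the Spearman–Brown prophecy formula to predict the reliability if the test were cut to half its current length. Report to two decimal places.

Length factor m = 1/2
α' = m·α / (1 − (1−m)·α)
   = 1/2 × 0.7254 / (1 − (1 − 1/2) × 0.7254)
   = 0.3627 / 0.6373 = 0.57

predicted reliability = 0.57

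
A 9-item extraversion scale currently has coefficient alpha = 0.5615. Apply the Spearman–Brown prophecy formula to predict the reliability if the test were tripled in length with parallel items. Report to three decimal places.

predicted reliability = 0.793

Length factor m = 3
α' = m·α / (1 + (m−1)·α)
   = 3 × 0.5615 / (1 + (3 − 1) × 0.5615)
   = 1.6845 / 2.1230 = 0.793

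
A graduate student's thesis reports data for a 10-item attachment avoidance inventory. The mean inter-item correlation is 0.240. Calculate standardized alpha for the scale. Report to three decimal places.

Standardized α = k·r̄ / (1 + (k−1)·r̄) = 10 × 0.240 / (1 + 9 × 0.240)
  = 2.4000 / 3.1600 = 0.759

standardized alpha = 0.759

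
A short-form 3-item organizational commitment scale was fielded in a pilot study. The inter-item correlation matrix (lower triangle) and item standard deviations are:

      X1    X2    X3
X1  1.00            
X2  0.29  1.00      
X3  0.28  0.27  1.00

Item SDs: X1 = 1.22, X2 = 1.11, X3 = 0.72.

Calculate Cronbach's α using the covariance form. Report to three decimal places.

Σσ²ᵢ = 1.22² + 1.11² + 0.72² = 3.2389
Covariances σ_ij = r_ij · s_i · s_j:
  σ(X1,X2) = 0.29 × 1.22 × 1.11 = 0.3927
  σ(X1,X3) = 0.28 × 1.22 × 0.72 = 0.2460
  σ(X2,X3) = 0.27 × 1.11 × 0.72 = 0.2158
σ²_T = Σσ²ᵢ + 2·Σσ_ij = 3.2389 + 2 × 0.8545 = 4.9479
α = (3/2)·(1 − 3.2389/4.9479) = 0.518

Cronbach's α = 0.518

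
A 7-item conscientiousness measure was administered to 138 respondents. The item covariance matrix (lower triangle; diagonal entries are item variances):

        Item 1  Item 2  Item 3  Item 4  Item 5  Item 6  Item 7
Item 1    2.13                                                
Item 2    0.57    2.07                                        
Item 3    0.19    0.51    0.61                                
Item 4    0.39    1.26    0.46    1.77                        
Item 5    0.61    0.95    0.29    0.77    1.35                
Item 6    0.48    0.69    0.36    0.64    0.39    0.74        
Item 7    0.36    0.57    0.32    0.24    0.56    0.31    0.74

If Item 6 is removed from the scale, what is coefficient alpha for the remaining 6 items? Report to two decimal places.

coefficient alpha = 0.78

Remaining items: Item 1, Item 2, Item 3, Item 4, Item 5, Item 7 (k = 6).
Σσᵢ² = 2.13 + 2.07 + 0.61 + 1.77 + 1.35 + 0.74 = 8.67
σ²_total = 8.67 + 2 × 8.05 = 24.77
α (item deleted) = (6/5)·(1 − 8.67/24.77) = 0.78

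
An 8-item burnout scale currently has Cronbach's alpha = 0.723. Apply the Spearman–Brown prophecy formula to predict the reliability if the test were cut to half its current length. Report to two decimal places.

predicted reliability = 0.57

Length factor m = 1/2
α' = m·α / (1 − (1−m)·α)
   = 1/2 × 0.723 / (1 − (1 − 1/2) × 0.723)
   = 0.3615 / 0.6385 = 0.57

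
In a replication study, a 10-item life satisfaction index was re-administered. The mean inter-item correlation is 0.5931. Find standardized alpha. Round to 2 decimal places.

Standardized α = k·r̄ / (1 + (k−1)·r̄) = 10 × 0.5931 / (1 + 9 × 0.5931)
  = 5.9310 / 6.3379 = 0.94

standardized alpha = 0.94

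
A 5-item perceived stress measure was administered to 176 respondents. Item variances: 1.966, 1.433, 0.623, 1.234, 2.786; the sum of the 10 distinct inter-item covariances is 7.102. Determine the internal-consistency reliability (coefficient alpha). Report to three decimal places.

α = 0.798

ΣVar(i) = 1.966 + 1.433 + 0.623 + 1.234 + 2.786 = 8.042
Sum of distinct covariances = 7.102
σ²_T = ΣVar(i) + 2·Σcov = 8.042 + 2 × 7.102 = 22.246
α = (5/4)·(1 − 8.042/22.246) = 0.798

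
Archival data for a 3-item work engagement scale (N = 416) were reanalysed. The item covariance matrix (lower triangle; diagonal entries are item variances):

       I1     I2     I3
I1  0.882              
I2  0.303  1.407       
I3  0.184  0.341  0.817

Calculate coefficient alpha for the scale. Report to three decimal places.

ΣVar(i) = 0.882 + 1.407 + 0.817 = 3.106
Σ_{i<j} σ_ij = 0.828
total variance = 3.106 + 2 × 0.828 = 4.762
α = (k/(k−1))·(1 − ΣVar(i)/total variance) = (3/2)·(1 − 3.106/4.762) = 0.522

coefficient alpha = 0.522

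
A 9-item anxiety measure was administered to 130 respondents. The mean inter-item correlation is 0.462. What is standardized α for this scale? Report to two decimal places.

standardized α = 0.89

Standardized α = k·r̄ / (1 + (k−1)·r̄) = 9 × 0.462 / (1 + 8 × 0.462)
  = 4.1580 / 4.6960 = 0.89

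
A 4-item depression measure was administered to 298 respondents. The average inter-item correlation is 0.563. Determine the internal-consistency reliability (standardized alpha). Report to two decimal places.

standardized alpha = 0.84

Standardized α = k·r̄ / (1 + (k−1)·r̄) = 4 × 0.563 / (1 + 3 × 0.563)
  = 2.2520 / 2.6890 = 0.84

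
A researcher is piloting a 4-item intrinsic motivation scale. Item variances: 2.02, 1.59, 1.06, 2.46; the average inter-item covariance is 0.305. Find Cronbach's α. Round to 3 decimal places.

Σσ²ᵢ = 2.02 + 1.59 + 1.06 + 2.46 = 7.13
Sum of the 6 distinct covariances = 6 × 0.305 = 1.830
σ²_total = Σσ²ᵢ + 2·Σcov = 7.13 + 2 × 1.830 = 10.790
α = (4/3)·(1 − 7.13/10.790) = 0.452

α = 0.452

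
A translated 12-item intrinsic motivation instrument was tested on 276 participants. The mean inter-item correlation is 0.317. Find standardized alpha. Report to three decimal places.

Standardized α = k·r̄ / (1 + (k−1)·r̄) = 12 × 0.317 / (1 + 11 × 0.317)
  = 3.8040 / 4.4870 = 0.848

α = 0.848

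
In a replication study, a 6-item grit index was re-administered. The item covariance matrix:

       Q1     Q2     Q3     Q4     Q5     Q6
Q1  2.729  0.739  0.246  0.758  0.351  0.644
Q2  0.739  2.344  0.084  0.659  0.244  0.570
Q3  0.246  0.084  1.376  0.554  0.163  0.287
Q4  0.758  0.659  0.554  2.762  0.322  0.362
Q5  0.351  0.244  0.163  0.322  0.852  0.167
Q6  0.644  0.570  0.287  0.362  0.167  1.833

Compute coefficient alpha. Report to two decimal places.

ΣVar(i) = 2.729 + 2.344 + 1.376 + 2.762 + 0.852 + 1.833 = 11.896
Σ_{i<j} σ_ij = 6.150
total variance = 11.896 + 2 × 6.150 = 24.196
α = (k/(k−1))·(1 − ΣVar(i)/total variance) = (6/5)·(1 − 11.896/24.196) = 0.61

coefficient alpha = 0.61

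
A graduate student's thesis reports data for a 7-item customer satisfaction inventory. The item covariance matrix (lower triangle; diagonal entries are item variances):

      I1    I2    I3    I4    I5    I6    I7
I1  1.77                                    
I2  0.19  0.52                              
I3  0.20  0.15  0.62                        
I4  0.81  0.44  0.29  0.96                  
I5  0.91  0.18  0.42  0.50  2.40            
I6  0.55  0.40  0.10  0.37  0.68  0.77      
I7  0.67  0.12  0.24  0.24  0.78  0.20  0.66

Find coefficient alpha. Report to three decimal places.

sum of item variances = 1.77 + 0.52 + 0.62 + 0.96 + 2.40 + 0.77 + 0.66 = 7.70
Sum of the distinct covariances = 8.44
σ²_total = 7.70 + 2 × 8.44 = 24.58
α = (k/(k−1))·(1 − sum of item variances/σ²_total) = (7/6)·(1 − 7.70/24.58) = 0.801

α = 0.801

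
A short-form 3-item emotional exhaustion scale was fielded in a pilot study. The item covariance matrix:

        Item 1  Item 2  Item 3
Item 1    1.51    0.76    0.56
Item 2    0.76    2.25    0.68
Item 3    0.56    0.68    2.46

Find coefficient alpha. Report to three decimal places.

Σσᵢ² = 1.51 + 2.25 + 2.46 = 6.22
Σ_{i<j} σ_ij = 2.00
Var(T) = 6.22 + 2 × 2.00 = 10.22
α = (k/(k−1))·(1 − Σσᵢ²/Var(T)) = (3/2)·(1 − 6.22/10.22) = 0.587

coefficient alpha = 0.587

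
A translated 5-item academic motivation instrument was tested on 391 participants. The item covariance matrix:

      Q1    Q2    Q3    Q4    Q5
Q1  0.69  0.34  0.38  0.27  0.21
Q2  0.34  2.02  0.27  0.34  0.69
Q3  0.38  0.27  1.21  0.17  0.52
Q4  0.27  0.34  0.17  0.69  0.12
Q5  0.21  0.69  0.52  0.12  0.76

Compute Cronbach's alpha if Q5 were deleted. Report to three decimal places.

α = 0.579

Remaining items: Q1, Q2, Q3, Q4 (k = 4).
sum of item variances = 0.69 + 2.02 + 1.21 + 0.69 = 4.61
Var(T) = 4.61 + 2 × 1.77 = 8.15
α (item deleted) = (4/3)·(1 − 4.61/8.15) = 0.579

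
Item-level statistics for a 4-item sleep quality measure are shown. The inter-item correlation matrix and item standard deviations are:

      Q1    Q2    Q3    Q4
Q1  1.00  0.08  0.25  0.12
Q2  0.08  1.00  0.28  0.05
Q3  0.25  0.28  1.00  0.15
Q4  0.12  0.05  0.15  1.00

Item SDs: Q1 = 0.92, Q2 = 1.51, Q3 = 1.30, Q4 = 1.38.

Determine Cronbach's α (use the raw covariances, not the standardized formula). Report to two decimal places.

Σσ²ᵢ = 0.92² + 1.51² + 1.30² + 1.38² = 6.7209
Covariances σ_ij = r_ij · s_i · s_j:
  σ(Q1,Q2) = 0.08 × 0.92 × 1.51 = 0.1111
  σ(Q1,Q3) = 0.25 × 0.92 × 1.30 = 0.2990
  σ(Q1,Q4) = 0.12 × 0.92 × 1.38 = 0.1524
  σ(Q2,Q3) = 0.28 × 1.51 × 1.30 = 0.5496
  σ(Q2,Q4) = 0.05 × 1.51 × 1.38 = 0.1042
  σ(Q3,Q4) = 0.15 × 1.30 × 1.38 = 0.2691
σ²_T = Σσ²ᵢ + 2·Σσ_ij = 6.7209 + 2 × 1.4854 = 9.6917
α = (4/3)·(1 − 6.7209/9.6917) = 0.41

α = 0.41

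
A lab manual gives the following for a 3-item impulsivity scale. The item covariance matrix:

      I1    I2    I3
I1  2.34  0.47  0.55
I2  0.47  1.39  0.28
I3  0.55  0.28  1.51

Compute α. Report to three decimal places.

α = 0.497

ΣVar(i) = 2.34 + 1.39 + 1.51 = 5.24
Sum of off-diagonal covariances = 1.30
total variance = 5.24 + 2 × 1.30 = 7.84
α = (k/(k−1))·(1 − ΣVar(i)/total variance) = (3/2)·(1 − 5.24/7.84) = 0.497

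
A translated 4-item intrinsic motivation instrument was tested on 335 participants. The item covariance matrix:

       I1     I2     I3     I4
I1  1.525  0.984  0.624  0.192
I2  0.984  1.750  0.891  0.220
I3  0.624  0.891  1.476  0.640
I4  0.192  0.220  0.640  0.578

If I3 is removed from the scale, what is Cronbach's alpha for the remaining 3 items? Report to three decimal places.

Remaining items: I1, I2, I4 (k = 3).
ΣVar(i) = 1.525 + 1.750 + 0.578 = 3.853
σ²_total = 3.853 + 2 × 1.396 = 6.645
α (item deleted) = (3/2)·(1 − 3.853/6.645) = 0.630

α = 0.630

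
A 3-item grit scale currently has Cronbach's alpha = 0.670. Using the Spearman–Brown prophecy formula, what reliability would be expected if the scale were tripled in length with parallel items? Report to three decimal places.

Length factor m = 3
α' = m·α / (1 + (m−1)·α)
   = 3 × 0.670 / (1 + (3 − 1) × 0.670)
   = 2.0100 / 2.3400 = 0.859

predicted reliability = 0.859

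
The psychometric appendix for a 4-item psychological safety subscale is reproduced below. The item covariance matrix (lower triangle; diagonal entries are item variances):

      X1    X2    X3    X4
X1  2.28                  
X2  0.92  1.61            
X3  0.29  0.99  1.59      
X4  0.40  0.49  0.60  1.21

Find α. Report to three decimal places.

α = 0.699

sum of item variances = 2.28 + 1.61 + 1.59 + 1.21 = 6.69
Σ_{i<j} σ_ij = 3.69
σ²_total = 6.69 + 2 × 3.69 = 14.07
α = (k/(k−1))·(1 − sum of item variances/σ²_total) = (4/3)·(1 − 6.69/14.07) = 0.699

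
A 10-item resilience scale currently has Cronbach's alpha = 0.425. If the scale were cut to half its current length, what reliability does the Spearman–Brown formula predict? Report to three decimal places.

predicted reliability = 0.270

Length factor m = 1/2
α' = m·α / (1 − (1−m)·α)
   = 1/2 × 0.425 / (1 − (1 − 1/2) × 0.425)
   = 0.2125 / 0.7875 = 0.270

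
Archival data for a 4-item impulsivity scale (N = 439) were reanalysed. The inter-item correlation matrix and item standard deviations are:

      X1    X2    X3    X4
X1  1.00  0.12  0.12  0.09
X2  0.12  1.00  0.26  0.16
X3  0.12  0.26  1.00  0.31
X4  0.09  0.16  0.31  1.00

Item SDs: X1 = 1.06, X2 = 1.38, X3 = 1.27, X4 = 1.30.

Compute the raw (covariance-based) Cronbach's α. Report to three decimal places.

Cronbach's α = 0.469

Σσ²ᵢ = 1.06² + 1.38² + 1.27² + 1.30² = 6.3309
Covariances σ_ij = r_ij · s_i · s_j:
  σ(X1,X2) = 0.12 × 1.06 × 1.38 = 0.1755
  σ(X1,X3) = 0.12 × 1.06 × 1.27 = 0.1615
  σ(X1,X4) = 0.09 × 1.06 × 1.30 = 0.1240
  σ(X2,X3) = 0.26 × 1.38 × 1.27 = 0.4557
  σ(X2,X4) = 0.16 × 1.38 × 1.30 = 0.2870
  σ(X3,X4) = 0.31 × 1.27 × 1.30 = 0.5118
σ²_T = Σσ²ᵢ + 2·Σσ_ij = 6.3309 + 2 × 1.7155 = 9.7619
α = (4/3)·(1 − 6.3309/9.7619) = 0.469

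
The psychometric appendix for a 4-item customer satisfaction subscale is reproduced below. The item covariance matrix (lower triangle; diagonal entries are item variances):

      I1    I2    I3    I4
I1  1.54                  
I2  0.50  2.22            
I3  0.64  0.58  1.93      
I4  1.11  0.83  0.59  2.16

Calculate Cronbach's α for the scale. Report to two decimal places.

Σσ²ᵢ = 1.54 + 2.22 + 1.93 + 2.16 = 7.85
Σ_{i<j} σ_ij = 4.25
σ²_total = 7.85 + 2 × 4.25 = 16.35
α = (k/(k−1))·(1 − Σσ²ᵢ/σ²_total) = (4/3)·(1 − 7.85/16.35) = 0.69

α = 0.69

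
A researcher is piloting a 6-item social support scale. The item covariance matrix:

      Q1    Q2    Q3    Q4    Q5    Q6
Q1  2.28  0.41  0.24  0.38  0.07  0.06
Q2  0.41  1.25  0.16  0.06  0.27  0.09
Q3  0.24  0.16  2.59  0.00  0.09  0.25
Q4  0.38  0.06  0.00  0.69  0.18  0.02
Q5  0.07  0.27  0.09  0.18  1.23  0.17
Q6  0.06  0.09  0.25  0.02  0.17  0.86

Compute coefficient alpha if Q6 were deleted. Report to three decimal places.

coefficient alpha = 0.395

Remaining items: Q1, Q2, Q3, Q4, Q5 (k = 5).
Σσ²ᵢ = 2.28 + 1.25 + 2.59 + 0.69 + 1.23 = 8.04
σ²_total = 8.04 + 2 × 1.86 = 11.76
α (item deleted) = (5/4)·(1 − 8.04/11.76) = 0.395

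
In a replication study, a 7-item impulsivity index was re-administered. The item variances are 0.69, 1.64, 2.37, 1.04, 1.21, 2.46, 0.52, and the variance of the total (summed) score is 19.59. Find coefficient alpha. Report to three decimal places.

sum of item variances = 0.69 + 1.64 + 2.37 + 1.04 + 1.21 + 2.46 + 0.52 = 9.93
α = (k/(k−1))·(1 − sum of item variances/σ²_T) = (7/6)·(1 − 9.93/19.59) = 0.575

coefficient alpha = 0.575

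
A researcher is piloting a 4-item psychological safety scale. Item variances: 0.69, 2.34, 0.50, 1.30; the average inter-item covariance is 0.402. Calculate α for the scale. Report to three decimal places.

Σσᵢ² = 0.69 + 2.34 + 0.50 + 1.30 = 4.83
Sum of the 6 distinct covariances = 6 × 0.402 = 2.412
σ²_total = Σσᵢ² + 2·Σcov = 4.83 + 2 × 2.412 = 9.654
α = (4/3)·(1 − 4.83/9.654) = 0.666

α = 0.666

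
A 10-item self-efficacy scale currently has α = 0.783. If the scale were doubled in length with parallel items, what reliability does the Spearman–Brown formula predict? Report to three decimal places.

Length factor m = 2
α' = m·α / (1 + (m−1)·α)
   = 2 × 0.783 / (1 + (2 − 1) × 0.783)
   = 1.5660 / 1.7830 = 0.878

predicted reliability = 0.878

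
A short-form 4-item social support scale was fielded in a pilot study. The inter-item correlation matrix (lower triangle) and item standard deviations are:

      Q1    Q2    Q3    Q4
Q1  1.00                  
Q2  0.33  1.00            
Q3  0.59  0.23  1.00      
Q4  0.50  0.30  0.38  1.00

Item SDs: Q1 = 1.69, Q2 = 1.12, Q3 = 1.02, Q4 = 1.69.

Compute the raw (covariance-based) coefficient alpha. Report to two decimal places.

α = 0.71

Σσ²ᵢ = 1.69² + 1.12² + 1.02² + 1.69² = 8.0070
Covariances σ_ij = r_ij · s_i · s_j:
  σ(Q1,Q2) = 0.33 × 1.69 × 1.12 = 0.6246
  σ(Q1,Q3) = 0.59 × 1.69 × 1.02 = 1.0170
  σ(Q1,Q4) = 0.50 × 1.69 × 1.69 = 1.4280
  σ(Q2,Q3) = 0.23 × 1.12 × 1.02 = 0.2628
  σ(Q2,Q4) = 0.30 × 1.12 × 1.69 = 0.5678
  σ(Q3,Q4) = 0.38 × 1.02 × 1.69 = 0.6550
σ²_T = Σσ²ᵢ + 2·Σσ_ij = 8.0070 + 2 × 4.5552 = 17.1174
α = (4/3)·(1 − 8.0070/17.1174) = 0.71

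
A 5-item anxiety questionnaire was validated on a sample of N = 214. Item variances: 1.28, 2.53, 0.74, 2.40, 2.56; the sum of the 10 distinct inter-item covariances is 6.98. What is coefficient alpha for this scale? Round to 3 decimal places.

α = 0.744

Σσᵢ² = 1.28 + 2.53 + 0.74 + 2.40 + 2.56 = 9.51
Sum of distinct covariances = 6.98
σ²_T = Σσᵢ² + 2·Σcov = 9.51 + 2 × 6.98 = 23.47
α = (5/4)·(1 − 9.51/23.47) = 0.744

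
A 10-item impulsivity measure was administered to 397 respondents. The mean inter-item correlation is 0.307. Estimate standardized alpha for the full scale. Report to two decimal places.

α = 0.82

Standardized α = k·r̄ / (1 + (k−1)·r̄) = 10 × 0.307 / (1 + 9 × 0.307)
  = 3.0700 / 3.7630 = 0.82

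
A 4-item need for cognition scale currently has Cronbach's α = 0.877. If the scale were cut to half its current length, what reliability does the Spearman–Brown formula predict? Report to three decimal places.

predicted reliability = 0.781

Length factor m = 1/2
α' = m·α / (1 − (1−m)·α)
   = 1/2 × 0.877 / (1 − (1 − 1/2) × 0.877)
   = 0.4385 / 0.5615 = 0.781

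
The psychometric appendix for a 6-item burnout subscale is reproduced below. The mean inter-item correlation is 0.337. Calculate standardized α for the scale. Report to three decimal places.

standardized α = 0.753

Standardized α = k·r̄ / (1 + (k−1)·r̄) = 6 × 0.337 / (1 + 5 × 0.337)
  = 2.0220 / 2.6850 = 0.753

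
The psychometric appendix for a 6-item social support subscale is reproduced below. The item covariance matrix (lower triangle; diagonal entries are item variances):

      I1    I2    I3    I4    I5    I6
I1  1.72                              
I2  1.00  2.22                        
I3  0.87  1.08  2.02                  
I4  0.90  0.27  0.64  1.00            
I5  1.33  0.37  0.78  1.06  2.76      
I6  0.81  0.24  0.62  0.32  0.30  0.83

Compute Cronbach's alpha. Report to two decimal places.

ΣVar(i) = 1.72 + 2.22 + 2.02 + 1.00 + 2.76 + 0.83 = 10.55
Sum of the distinct covariances = 10.59
Var(T) = 10.55 + 2 × 10.59 = 31.73
α = (k/(k−1))·(1 − ΣVar(i)/Var(T)) = (6/5)·(1 − 10.55/31.73) = 0.80

Cronbach's alpha = 0.80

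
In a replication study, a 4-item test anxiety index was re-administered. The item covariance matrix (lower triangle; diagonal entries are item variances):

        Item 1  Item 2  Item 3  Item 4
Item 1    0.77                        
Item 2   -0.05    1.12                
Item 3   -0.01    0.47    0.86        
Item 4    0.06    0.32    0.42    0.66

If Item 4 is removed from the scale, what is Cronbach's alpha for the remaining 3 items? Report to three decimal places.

Remaining items: Item 1, Item 2, Item 3 (k = 3).
sum of item variances = 0.77 + 1.12 + 0.86 = 2.75
σ²_total = 2.75 + 2 × 0.41 = 3.57
α (item deleted) = (3/2)·(1 − 2.75/3.57) = 0.345

Cronbach's alpha = 0.345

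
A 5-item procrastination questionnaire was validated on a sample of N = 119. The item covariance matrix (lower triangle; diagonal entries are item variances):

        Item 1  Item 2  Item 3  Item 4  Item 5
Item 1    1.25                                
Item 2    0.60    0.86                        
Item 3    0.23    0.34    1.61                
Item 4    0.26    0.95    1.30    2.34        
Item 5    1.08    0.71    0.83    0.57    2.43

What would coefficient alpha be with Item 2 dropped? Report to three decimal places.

α = 0.704

Remaining items: Item 1, Item 3, Item 4, Item 5 (k = 4).
Σσᵢ² = 1.25 + 1.61 + 2.34 + 2.43 = 7.63
Var(T) = 7.63 + 2 × 4.27 = 16.17
α (item deleted) = (4/3)·(1 − 7.63/16.17) = 0.704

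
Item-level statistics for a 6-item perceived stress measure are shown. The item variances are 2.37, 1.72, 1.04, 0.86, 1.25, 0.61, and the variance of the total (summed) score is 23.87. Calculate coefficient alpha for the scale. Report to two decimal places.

coefficient alpha = 0.81

ΣVar(i) = 2.37 + 1.72 + 1.04 + 0.86 + 1.25 + 0.61 = 7.85
α = (k/(k−1))·(1 − ΣVar(i)/σ²_total) = (6/5)·(1 − 7.85/23.87) = 0.81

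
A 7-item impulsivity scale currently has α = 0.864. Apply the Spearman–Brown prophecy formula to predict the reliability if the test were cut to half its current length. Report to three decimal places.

Length factor m = 1/2
α' = m·α / (1 − (1−m)·α)
   = 1/2 × 0.864 / (1 − (1 − 1/2) × 0.864)
   = 0.4320 / 0.5680 = 0.761

predicted reliability = 0.761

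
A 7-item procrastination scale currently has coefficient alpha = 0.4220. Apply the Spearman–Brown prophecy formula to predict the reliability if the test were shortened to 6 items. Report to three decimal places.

Length factor m = 6/7 = 0.8571
α' = m·α / (1 − (1−m)·α)
   = 6/7 × 0.4220 / (1 − (1 − 6/7) × 0.4220)
   = 0.3617 / 0.9397 = 0.385

predicted reliability = 0.385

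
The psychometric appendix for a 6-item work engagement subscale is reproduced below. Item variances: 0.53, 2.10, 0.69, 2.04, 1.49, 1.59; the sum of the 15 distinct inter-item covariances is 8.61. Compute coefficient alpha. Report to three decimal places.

sum of item variances = 0.53 + 2.10 + 0.69 + 2.04 + 1.49 + 1.59 = 8.44
Sum of distinct covariances = 8.61
Var(T) = sum of item variances + 2·Σcov = 8.44 + 2 × 8.61 = 25.66
α = (6/5)·(1 − 8.44/25.66) = 0.805

α = 0.805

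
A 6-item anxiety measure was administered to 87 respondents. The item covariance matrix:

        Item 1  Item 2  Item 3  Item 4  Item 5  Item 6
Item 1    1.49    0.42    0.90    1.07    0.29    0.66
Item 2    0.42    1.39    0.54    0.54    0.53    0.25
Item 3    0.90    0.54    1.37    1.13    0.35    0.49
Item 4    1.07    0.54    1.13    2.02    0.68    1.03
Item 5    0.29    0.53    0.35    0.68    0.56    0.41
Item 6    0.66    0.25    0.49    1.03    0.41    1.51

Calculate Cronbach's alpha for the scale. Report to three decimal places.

ΣVar(i) = 1.49 + 1.39 + 1.37 + 2.02 + 0.56 + 1.51 = 8.34
Sum of the distinct covariances = 9.29
σ²_total = 8.34 + 2 × 9.29 = 26.92
α = (k/(k−1))·(1 − ΣVar(i)/σ²_total) = (6/5)·(1 − 8.34/26.92) = 0.828

α = 0.828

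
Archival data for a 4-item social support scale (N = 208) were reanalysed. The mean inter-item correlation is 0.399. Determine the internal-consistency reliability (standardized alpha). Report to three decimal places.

α = 0.726

Standardized α = k·r̄ / (1 + (k−1)·r̄) = 4 × 0.399 / (1 + 3 × 0.399)
  = 1.5960 / 2.1970 = 0.726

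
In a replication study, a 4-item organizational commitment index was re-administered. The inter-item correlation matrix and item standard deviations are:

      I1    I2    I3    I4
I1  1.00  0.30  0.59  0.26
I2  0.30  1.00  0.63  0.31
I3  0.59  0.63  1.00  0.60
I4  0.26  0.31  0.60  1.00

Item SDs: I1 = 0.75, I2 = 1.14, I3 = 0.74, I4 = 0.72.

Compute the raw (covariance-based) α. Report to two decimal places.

Σσ²ᵢ = 0.75² + 1.14² + 0.74² + 0.72² = 2.9281
Covariances σ_ij = r_ij · s_i · s_j:
  σ(I1,I2) = 0.30 × 0.75 × 1.14 = 0.2565
  σ(I1,I3) = 0.59 × 0.75 × 0.74 = 0.3275
  σ(I1,I4) = 0.26 × 0.75 × 0.72 = 0.1404
  σ(I2,I3) = 0.63 × 1.14 × 0.74 = 0.5315
  σ(I2,I4) = 0.31 × 1.14 × 0.72 = 0.2544
  σ(I3,I4) = 0.60 × 0.74 × 0.72 = 0.3197
σ²_T = Σσ²ᵢ + 2·Σσ_ij = 2.9281 + 2 × 1.8300 = 6.5881
α = (4/3)·(1 − 2.9281/6.5881) = 0.74

α = 0.74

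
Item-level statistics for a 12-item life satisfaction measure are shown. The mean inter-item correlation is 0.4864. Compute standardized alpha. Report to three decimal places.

α = 0.919

Standardized α = k·r̄ / (1 + (k−1)·r̄) = 12 × 0.4864 / (1 + 11 × 0.4864)
  = 5.8368 / 6.3504 = 0.919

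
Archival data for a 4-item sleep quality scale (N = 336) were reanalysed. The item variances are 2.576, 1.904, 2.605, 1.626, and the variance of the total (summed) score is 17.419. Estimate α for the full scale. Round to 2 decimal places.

α = 0.67

Σσ²ᵢ = 2.576 + 1.904 + 2.605 + 1.626 = 8.711
α = (k/(k−1))·(1 − Σσ²ᵢ/total variance) = (4/3)·(1 − 8.711/17.419) = 0.67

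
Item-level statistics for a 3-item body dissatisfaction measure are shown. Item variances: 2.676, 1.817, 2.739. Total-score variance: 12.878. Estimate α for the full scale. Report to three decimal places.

Σσ²ᵢ = 2.676 + 1.817 + 2.739 = 7.232
α = (k/(k−1))·(1 − Σσ²ᵢ/Var(T)) = (3/2)·(1 − 7.232/12.878) = 0.658

α = 0.658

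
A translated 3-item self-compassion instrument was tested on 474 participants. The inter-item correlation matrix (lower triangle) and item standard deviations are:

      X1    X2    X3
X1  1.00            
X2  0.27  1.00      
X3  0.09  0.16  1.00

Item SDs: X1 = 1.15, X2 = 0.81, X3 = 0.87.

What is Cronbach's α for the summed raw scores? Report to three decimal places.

Σσ²ᵢ = 1.15² + 0.81² + 0.87² = 2.7355
Covariances σ_ij = r_ij · s_i · s_j:
  σ(X1,X2) = 0.27 × 1.15 × 0.81 = 0.2515
  σ(X1,X3) = 0.09 × 1.15 × 0.87 = 0.0900
  σ(X2,X3) = 0.16 × 0.81 × 0.87 = 0.1128
σ²_T = Σσ²ᵢ + 2·Σσ_ij = 2.7355 + 2 × 0.4543 = 3.6441
α = (3/2)·(1 − 2.7355/3.6441) = 0.374

Cronbach's α = 0.374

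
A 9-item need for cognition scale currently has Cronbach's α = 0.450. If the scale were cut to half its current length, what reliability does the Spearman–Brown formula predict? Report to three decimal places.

predicted reliability = 0.290

Length factor m = 1/2
α' = m·α / (1 − (1−m)·α)
   = 1/2 × 0.450 / (1 − (1 − 1/2) × 0.450)
   = 0.2250 / 0.7750 = 0.290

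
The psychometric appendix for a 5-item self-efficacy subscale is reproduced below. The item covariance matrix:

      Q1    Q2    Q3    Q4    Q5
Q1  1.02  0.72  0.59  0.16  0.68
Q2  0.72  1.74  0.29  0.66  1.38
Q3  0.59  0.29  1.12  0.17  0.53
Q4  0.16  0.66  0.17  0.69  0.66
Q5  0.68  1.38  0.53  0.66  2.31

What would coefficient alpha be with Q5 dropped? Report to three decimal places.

Remaining items: Q1, Q2, Q3, Q4 (k = 4).
Σσ²ᵢ = 1.02 + 1.74 + 1.12 + 0.69 = 4.57
σ²_T = 4.57 + 2 × 2.59 = 9.75
α (item deleted) = (4/3)·(1 − 4.57/9.75) = 0.708

α = 0.708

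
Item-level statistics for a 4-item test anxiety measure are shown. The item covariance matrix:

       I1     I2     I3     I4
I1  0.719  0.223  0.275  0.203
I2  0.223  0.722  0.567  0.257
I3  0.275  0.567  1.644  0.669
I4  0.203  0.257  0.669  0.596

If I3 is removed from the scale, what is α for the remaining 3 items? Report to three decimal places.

Remaining items: I1, I2, I4 (k = 3).
sum of item variances = 0.719 + 0.722 + 0.596 = 2.037
σ²_T = 2.037 + 2 × 0.683 = 3.403
α (item deleted) = (3/2)·(1 − 2.037/3.403) = 0.602

α = 0.602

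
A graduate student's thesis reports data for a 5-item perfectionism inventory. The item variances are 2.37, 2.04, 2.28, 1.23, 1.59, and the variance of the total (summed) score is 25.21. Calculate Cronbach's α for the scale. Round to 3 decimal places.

Σσᵢ² = 2.37 + 2.04 + 2.28 + 1.23 + 1.59 = 9.51
α = (k/(k−1))·(1 − Σσᵢ²/Var(T)) = (5/4)·(1 − 9.51/25.21) = 0.778

α = 0.778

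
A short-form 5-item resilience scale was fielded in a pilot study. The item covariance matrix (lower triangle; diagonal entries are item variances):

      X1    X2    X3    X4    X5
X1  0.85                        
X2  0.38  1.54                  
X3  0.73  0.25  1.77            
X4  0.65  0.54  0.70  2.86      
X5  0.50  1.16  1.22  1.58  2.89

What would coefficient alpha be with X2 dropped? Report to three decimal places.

Remaining items: X1, X3, X4, X5 (k = 4).
sum of item variances = 0.85 + 1.77 + 2.86 + 2.89 = 8.37
σ²_total = 8.37 + 2 × 5.38 = 19.13
α (item deleted) = (4/3)·(1 − 8.37/19.13) = 0.750

α = 0.750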